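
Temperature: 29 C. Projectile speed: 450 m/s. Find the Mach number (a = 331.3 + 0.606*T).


a = 331.3 + 0.606*(29) = 348.874 m/s
M = v/a = 450/348.874 = 1.29

1.29


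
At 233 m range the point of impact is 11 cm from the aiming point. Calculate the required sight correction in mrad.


1 mrad subtends 1 cm per 10 m of range, so adj = error_cm / (dist_m / 10) = 11 / (233/10) = 0.4721 mrad

0.4721 mrad


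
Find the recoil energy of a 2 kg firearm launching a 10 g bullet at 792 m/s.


v_r = m_p*v_p/m_gun = 0.01*792/2 = 3.96 m/s, E_r = 0.5*m_gun*v_r^2 = 0.5*2*3.96^2 = 15.68 J

15.68 J


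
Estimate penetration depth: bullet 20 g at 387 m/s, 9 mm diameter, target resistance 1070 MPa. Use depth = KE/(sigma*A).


A = pi*(d/2)^2 = pi*(9/2)^2 = 63.6173 mm^2
E = 0.5*m*v^2 = 0.5*0.02*387^2 = 1497.69 J
depth = E/(sigma*A) = 1497.69 J / (1070 MPa * 63.6173 mm^2) = 1497.69/(1070 * 63.6173) m = 0.0220021 m ≈ 22 mm

22 mm


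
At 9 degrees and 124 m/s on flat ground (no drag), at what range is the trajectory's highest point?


R = v0^2*sin(2*theta)/g = 124^2*sin(2*9°)/9.81 = 484.347 m
apex_dist = R/2 = 484.347/2 = 242.2 m

242.2 m


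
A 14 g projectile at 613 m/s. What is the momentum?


p = m*v = 0.014*613 = 8.582 kg·m/s

8.582 kg·m/s


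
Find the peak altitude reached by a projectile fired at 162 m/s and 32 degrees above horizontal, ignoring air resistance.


H = (v0*sin(theta))^2 / (2g) = (162*sin(32°))^2 / (2*9.81) = 375.6 m

375.6 m


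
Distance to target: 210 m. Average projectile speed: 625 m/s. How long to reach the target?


t = d/v = 210/625 = 0.336 s

0.336 s


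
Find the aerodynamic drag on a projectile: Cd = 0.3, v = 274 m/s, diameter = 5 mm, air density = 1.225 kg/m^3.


A = pi*(d/2)^2 = pi*(5/2000)^2 = 1.96350e-05 m^2
Fd = 0.5*Cd*rho*A*v^2 = 0.5*0.3*1.225*1.96350e-05*274^2 = 0.2709 N

0.2709 N


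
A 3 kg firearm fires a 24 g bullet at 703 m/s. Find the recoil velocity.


v_recoil = m_p * v_p / m_gun = 0.024 * 703 / 3 = 5.624 m/s

5.624 m/s


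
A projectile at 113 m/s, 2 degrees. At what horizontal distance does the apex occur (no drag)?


R = v0^2*sin(2*theta)/g = 113^2*sin(2*2°)/9.81 = 90.7972 m
apex_dist = R/2 = 90.7972/2 = 45.4 m

45.4 m


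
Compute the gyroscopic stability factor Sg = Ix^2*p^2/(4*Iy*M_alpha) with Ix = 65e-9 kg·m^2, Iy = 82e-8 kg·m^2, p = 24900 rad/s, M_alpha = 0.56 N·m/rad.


Sg = Ix^2 * p^2 / (4 * Iy * M_alpha) = (65e-9)^2 * 24900^2 / (4 * 82e-8 * 0.56) = 1.426

1.426


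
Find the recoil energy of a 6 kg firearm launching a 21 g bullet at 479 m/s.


v_r = m_p*v_p/m_gun = 0.021*479/6 = 1.6765 m/s, E_r = 0.5*m_gun*v_r^2 = 0.5*6*1.6765^2 = 8.432 J

8.432 J


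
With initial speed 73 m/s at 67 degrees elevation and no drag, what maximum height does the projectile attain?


H = (v0*sin(theta))^2 / (2g) = (73*sin(67°))^2 / (2*9.81) = 230.1 m

230.1 m


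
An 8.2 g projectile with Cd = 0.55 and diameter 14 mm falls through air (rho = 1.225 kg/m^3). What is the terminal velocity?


A = pi*(d/2)^2 = pi*(14/2000)^2 = 1.53938e-04 m^2
vt = sqrt(2mg/(Cd*rho*A)) = sqrt(2*0.0082*9.81/(0.55 * 1.225 * 1.53938e-04)) = 39.39 m/s

39.39 m/s


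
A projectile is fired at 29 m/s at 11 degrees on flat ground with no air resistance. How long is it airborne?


T = 2*v0*sin(theta)/g = 2*29*sin(11°)/9.81 = 1.128 s

1.128 s


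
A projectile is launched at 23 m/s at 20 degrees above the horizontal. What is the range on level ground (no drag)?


R = v0^2 * sin(2*theta) / g = 23^2 * sin(2*20°) / 9.81 = 34.66 m

34.66 m


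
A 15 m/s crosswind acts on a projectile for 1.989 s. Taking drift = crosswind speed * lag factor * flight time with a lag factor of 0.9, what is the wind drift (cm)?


drift = v_wind * lag * t = 15 * 0.9 * 1.989 = 26.8515 m ≈ 2685 cm

2685 cm


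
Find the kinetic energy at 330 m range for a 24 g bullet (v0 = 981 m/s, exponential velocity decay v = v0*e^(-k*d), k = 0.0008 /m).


v = v0*exp(-k*d) = 981*exp(-0.0008*330) = 753.382 m/s
E = 0.5*m*v^2 = 0.5*0.024*753.382^2 = 6811 J

6811 J


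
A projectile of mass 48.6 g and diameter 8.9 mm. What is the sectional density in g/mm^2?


SD = m/d^2 = 48.6/8.9^2 = 0.6136 g/mm^2

0.6136 g/mm^2


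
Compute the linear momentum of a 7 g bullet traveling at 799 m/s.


p = m*v = 0.007*799 = 5.593 kg·m/s

5.593 kg·m/s


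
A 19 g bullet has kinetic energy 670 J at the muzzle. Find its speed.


v = sqrt(2*E/m) = sqrt(2*670/0.019) = 265.6 m/s

265.6 m/s


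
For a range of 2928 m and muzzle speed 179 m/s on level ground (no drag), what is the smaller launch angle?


sin(2*theta) = R*g/v0^2 = 2928*9.81/179^2 = 0.896466, theta = arcsin(0.896466)/2 = 31.85°

31.85 degrees


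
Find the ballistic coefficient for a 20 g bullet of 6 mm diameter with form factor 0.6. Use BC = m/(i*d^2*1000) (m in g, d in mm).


BC = m/(i*d^2*1000) = 20/(0.6 * 6^2 * 1000) = 0.0009259

0.0009259


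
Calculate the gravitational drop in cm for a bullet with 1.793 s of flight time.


drop = 0.5*g*t^2 = 0.5*9.81*1.793^2 = 15.7688 m ≈ 1577 cm

1577 cm


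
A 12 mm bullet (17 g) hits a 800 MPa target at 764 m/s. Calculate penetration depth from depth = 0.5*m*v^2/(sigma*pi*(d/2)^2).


A = pi*(d/2)^2 = pi*(12/2)^2 = 113.097 mm^2
E = 0.5*m*v^2 = 0.5*0.017*764^2 = 4961.42 J
depth = E/(sigma*A) = 4961.42 J / (800 MPa * 113.097 mm^2) = 4961.42/(800 * 113.097) m = 0.0548357 m ≈ 54.84 mm

54.84 mm


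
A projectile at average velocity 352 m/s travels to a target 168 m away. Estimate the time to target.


t = d/v = 168/352 = 0.4773 s

0.4773 s


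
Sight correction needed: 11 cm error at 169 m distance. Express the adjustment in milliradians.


1 mrad subtends 1 cm per 10 m of range, so adj = error_cm / (dist_m / 10) = 11 / (169/10) = 0.6509 mrad

0.6509 mrad


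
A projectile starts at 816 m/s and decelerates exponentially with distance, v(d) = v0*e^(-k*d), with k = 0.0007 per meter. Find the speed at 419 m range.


v = v0*exp(-k*d) = 816*exp(-0.0007*419) = 608.6 m/s

608.6 m/s


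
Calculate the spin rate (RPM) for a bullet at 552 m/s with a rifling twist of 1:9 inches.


twist_m = 9*0.0254 = 0.2286 m
spin = v/twist = 552/0.2286 = 2414.698 rev/s
RPM = spin*60 = 2414.698*60 ≈ 144882 RPM

144882 RPM


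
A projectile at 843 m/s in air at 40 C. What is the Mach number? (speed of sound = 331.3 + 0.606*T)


a = 331.3 + 0.606*(40) = 355.54 m/s
M = v/a = 843/355.54 = 2.371

2.371


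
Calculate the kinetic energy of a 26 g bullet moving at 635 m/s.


E = 0.5*m*v^2 = 0.5*0.026*635^2 = 5242 J

5242 J


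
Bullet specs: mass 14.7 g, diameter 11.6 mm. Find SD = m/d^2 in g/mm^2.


SD = m/d^2 = 14.7/11.6^2 = 0.1092 g/mm^2

0.1092 g/mm^2


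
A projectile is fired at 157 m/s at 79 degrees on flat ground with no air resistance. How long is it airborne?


T = 2*v0*sin(theta)/g = 2*157*sin(79°)/9.81 = 31.42 s

31.42 s


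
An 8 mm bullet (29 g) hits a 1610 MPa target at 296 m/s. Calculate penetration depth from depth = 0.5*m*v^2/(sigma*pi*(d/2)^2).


A = pi*(d/2)^2 = pi*(8/2)^2 = 50.2655 mm^2
E = 0.5*m*v^2 = 0.5*0.029*296^2 = 1270.43 J
depth = E/(sigma*A) = 1270.43 J / (1610 MPa * 50.2655 mm^2) = 1270.43/(1610 * 50.2655) m = 0.0156984 m ≈ 15.7 mm

15.7 mm


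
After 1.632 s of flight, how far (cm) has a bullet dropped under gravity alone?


drop = 0.5*g*t^2 = 0.5*9.81*1.632^2 = 13.0641 m ≈ 1306 cm

1306 cm


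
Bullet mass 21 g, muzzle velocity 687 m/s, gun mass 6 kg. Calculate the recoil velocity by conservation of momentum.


v_recoil = m_p * v_p / m_gun = 0.021 * 687 / 6 = 2.405 m/s

2.405 m/s


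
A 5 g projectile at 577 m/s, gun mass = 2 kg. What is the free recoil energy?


v_r = m_p*v_p/m_gun = 0.005*577/2 = 1.4425 m/s, E_r = 0.5*m_gun*v_r^2 = 0.5*2*1.4425^2 = 2.081 J

2.081 J


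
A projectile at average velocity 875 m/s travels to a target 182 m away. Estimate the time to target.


t = d/v = 182/875 = 0.208 s

0.208 s


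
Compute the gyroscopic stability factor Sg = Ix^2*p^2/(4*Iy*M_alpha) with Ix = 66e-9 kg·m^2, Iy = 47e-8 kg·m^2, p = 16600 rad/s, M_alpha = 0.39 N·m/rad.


Sg = Ix^2 * p^2 / (4 * Iy * M_alpha) = (66e-9)^2 * 16600^2 / (4 * 47e-8 * 0.39) = 1.637

1.637


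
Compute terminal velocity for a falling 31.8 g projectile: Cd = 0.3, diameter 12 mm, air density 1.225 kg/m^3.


A = pi*(d/2)^2 = pi*(12/2000)^2 = 1.13097e-04 m^2
vt = sqrt(2mg/(Cd*rho*A)) = sqrt(2*0.0318*9.81/(0.3 * 1.225 * 1.13097e-04)) = 122.5 m/s

122.5 m/s


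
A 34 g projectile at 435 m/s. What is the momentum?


p = m*v = 0.034*435 = 14.79 kg·m/s

14.79 kg·m/s


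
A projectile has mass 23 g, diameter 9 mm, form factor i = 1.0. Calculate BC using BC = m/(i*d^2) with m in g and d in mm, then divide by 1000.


BC = m/(i*d^2*1000) = 23/(1.0 * 9^2 * 1000) = 0.000284

0.000284


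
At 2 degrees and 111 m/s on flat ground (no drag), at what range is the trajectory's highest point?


R = v0^2*sin(2*theta)/g = 111^2*sin(2*2°)/9.81 = 87.6116 m
apex_dist = R/2 = 87.6116/2 = 43.81 m

43.81 m


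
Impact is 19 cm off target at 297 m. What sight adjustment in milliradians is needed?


1 mrad subtends 1 cm per 10 m of range, so adj = error_cm / (dist_m / 10) = 19 / (297/10) = 0.6397 mrad

0.6397 mrad


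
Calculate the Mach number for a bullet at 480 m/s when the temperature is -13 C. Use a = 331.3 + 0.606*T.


a = 331.3 + 0.606*(-13) = 323.422 m/s
M = v/a = 480/323.422 = 1.484

1.484


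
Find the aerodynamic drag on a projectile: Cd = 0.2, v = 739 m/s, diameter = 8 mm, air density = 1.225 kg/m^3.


A = pi*(d/2)^2 = pi*(8/2000)^2 = 5.02655e-05 m^2
Fd = 0.5*Cd*rho*A*v^2 = 0.5*0.2*1.225*5.02655e-05*739^2 = 3.363 N

3.363 N


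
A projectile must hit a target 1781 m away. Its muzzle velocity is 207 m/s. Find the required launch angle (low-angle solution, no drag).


sin(2*theta) = R*g/v0^2 = 1781*9.81/207^2 = 0.407748, theta = arcsin(0.407748)/2 = 12.03°

12.03 degrees


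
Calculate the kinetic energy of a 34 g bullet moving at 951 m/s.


E = 0.5*m*v^2 = 0.5*0.034*951^2 = 15375 J

15375 J


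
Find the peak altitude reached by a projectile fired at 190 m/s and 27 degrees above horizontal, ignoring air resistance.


H = (v0*sin(theta))^2 / (2g) = (190*sin(27°))^2 / (2*9.81) = 379.2 m

379.2 m


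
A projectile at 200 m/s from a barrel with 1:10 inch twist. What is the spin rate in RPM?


twist_m = 10*0.0254 = 0.254 m
spin = v/twist = 200/0.254 = 787.4016 rev/s
RPM = spin*60 = 787.4016*60 ≈ 47244 RPM

47244 RPM


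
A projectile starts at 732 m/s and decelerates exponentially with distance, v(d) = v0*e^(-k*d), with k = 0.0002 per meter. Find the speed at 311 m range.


v = v0*exp(-k*d) = 732*exp(-0.0002*311) = 687.9 m/s

687.9 m/s


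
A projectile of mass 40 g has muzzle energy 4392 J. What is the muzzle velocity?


v = sqrt(2*E/m) = sqrt(2*4392/0.04) = 468.6 m/s

468.6 m/s


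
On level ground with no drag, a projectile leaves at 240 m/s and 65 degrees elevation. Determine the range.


R = v0^2 * sin(2*theta) / g = 240^2 * sin(2*65°) / 9.81 = 4498 m

4498 m


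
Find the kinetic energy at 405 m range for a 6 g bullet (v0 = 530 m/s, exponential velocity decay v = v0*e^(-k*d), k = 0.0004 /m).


v = v0*exp(-k*d) = 530*exp(-0.0004*405) = 450.734 m/s
E = 0.5*m*v^2 = 0.5*0.006*450.734^2 = 609.5 J

609.5 J


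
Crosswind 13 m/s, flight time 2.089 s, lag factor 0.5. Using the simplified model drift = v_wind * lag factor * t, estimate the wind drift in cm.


drift = v_wind * lag * t = 13 * 0.5 * 2.089 = 13.5785 m ≈ 1358 cm

1358 cm


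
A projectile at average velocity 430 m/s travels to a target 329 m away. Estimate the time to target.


t = d/v = 329/430 = 0.7651 s

0.7651 s


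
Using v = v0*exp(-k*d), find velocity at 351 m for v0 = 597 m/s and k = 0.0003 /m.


v = v0*exp(-k*d) = 597*exp(-0.0003*351) = 537.3 m/s

537.3 m/s


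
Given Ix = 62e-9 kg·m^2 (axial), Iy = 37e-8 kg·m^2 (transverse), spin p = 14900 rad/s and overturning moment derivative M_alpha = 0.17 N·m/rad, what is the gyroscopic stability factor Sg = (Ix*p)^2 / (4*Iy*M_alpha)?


Sg = Ix^2 * p^2 / (4 * Iy * M_alpha) = (62e-9)^2 * 14900^2 / (4 * 37e-8 * 0.17) = 3.392

3.392


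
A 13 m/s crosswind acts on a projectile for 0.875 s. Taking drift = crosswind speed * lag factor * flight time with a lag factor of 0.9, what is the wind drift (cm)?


drift = v_wind * lag * t = 13 * 0.9 * 0.875 = 10.2375 m ≈ 1024 cm

1024 cm


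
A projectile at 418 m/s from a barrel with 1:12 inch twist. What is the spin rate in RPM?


twist_m = 12*0.0254 = 0.3048 m
spin = v/twist = 418/0.3048 = 1371.391 rev/s
RPM = spin*60 = 1371.391*60 ≈ 82283 RPM

82283 RPM


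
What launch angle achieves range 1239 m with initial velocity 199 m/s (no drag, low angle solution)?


sin(2*theta) = R*g/v0^2 = 1239*9.81/199^2 = 0.306926, theta = arcsin(0.306926)/2 = 8.937°

8.937 degrees


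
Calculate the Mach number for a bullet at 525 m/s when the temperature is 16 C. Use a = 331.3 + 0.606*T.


a = 331.3 + 0.606*(16) = 340.996 m/s
M = v/a = 525/340.996 = 1.54

1.54


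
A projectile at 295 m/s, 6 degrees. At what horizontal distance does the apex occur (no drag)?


R = v0^2*sin(2*theta)/g = 295^2*sin(2*6°)/9.81 = 1844.39 m
apex_dist = R/2 = 1844.39/2 = 922.2 m

922.2 m


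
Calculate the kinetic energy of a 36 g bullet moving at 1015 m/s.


E = 0.5*m*v^2 = 0.5*0.036*1015^2 = 18544 J

18544 J


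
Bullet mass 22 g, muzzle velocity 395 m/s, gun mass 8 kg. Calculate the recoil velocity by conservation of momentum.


v_recoil = m_p * v_p / m_gun = 0.022 * 395 / 8 = 1.086 m/s

1.086 m/s


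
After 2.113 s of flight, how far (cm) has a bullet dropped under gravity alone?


drop = 0.5*g*t^2 = 0.5*9.81*2.113^2 = 21.8997 m ≈ 2190 cm

2190 cm


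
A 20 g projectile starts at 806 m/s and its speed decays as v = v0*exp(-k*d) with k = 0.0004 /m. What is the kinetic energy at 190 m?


v = v0*exp(-k*d) = 806*exp(-0.0004*190) = 747.014 m/s
E = 0.5*m*v^2 = 0.5*0.02*747.014^2 = 5580 J

5580 J


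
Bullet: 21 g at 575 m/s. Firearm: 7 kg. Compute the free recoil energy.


v_r = m_p*v_p/m_gun = 0.021*575/7 = 1.725 m/s, E_r = 0.5*m_gun*v_r^2 = 0.5*7*1.725^2 = 10.41 J

10.41 J


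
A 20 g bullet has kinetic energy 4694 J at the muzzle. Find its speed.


v = sqrt(2*E/m) = sqrt(2*4694/0.02) = 685.1 m/s

685.1 m/s


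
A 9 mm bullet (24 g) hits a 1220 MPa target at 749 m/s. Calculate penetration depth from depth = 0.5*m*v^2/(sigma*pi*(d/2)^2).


A = pi*(d/2)^2 = pi*(9/2)^2 = 63.6173 mm^2
E = 0.5*m*v^2 = 0.5*0.024*749^2 = 6732.01 J
depth = E/(sigma*A) = 6732.01 J / (1220 MPa * 63.6173 mm^2) = 6732.01/(1220 * 63.6173) m = 0.0867381 m ≈ 86.74 mm

86.74 mm


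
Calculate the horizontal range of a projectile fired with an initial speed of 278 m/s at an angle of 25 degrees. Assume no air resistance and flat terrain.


R = v0^2 * sin(2*theta) / g = 278^2 * sin(2*25°) / 9.81 = 6035 m

6035 m


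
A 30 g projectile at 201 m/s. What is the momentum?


p = m*v = 0.03*201 = 6.03 kg·m/s

6.03 kg·m/s


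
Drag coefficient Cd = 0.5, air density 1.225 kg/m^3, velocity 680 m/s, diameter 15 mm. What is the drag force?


A = pi*(d/2)^2 = pi*(15/2000)^2 = 1.76715e-04 m^2
Fd = 0.5*Cd*rho*A*v^2 = 0.5*0.5*1.225*1.76715e-04*680^2 = 25.02 N

25.02 N


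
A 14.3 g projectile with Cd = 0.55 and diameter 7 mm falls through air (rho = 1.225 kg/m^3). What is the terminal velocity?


A = pi*(d/2)^2 = pi*(7/2000)^2 = 3.84845e-05 m^2
vt = sqrt(2mg/(Cd*rho*A)) = sqrt(2*0.0143*9.81/(0.55 * 1.225 * 3.84845e-05)) = 104 m/s

104 m/s


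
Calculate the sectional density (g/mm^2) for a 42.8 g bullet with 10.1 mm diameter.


SD = m/d^2 = 42.8/10.1^2 = 0.4196 g/mm^2

0.4196 g/mm^2


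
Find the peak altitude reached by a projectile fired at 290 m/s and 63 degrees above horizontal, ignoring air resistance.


H = (v0*sin(theta))^2 / (2g) = (290*sin(63°))^2 / (2*9.81) = 3403 m

3403 m


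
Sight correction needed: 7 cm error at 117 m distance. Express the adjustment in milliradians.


1 mrad subtends 1 cm per 10 m of range, so adj = error_cm / (dist_m / 10) = 7 / (117/10) = 0.5983 mrad

0.5983 mrad


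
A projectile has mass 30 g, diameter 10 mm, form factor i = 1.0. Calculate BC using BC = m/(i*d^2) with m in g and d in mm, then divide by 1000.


BC = m/(i*d^2*1000) = 30/(1.0 * 10^2 * 1000) = 0.0003

0.0003


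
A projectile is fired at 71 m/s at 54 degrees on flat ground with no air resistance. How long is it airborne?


T = 2*v0*sin(theta)/g = 2*71*sin(54°)/9.81 = 11.71 s

11.71 s


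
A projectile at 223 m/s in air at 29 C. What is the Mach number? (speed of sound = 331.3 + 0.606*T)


a = 331.3 + 0.606*(29) = 348.874 m/s
M = v/a = 223/348.874 = 0.6392

0.6392


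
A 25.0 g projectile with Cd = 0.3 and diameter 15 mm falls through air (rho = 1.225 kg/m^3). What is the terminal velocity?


A = pi*(d/2)^2 = pi*(15/2000)^2 = 1.76715e-04 m^2
vt = sqrt(2mg/(Cd*rho*A)) = sqrt(2*0.025*9.81/(0.3 * 1.225 * 1.76715e-04)) = 86.91 m/s

86.91 m/s


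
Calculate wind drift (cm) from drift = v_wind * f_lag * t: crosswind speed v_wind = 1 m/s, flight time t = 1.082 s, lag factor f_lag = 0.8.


drift = v_wind * lag * t = 1 * 0.8 * 1.082 = 0.8656 m ≈ 86.56 cm

86.56 cm


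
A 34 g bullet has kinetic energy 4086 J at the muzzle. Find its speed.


v = sqrt(2*E/m) = sqrt(2*4086/0.034) = 490.3 m/s

490.3 m/s


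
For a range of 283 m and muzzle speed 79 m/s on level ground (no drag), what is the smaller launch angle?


sin(2*theta) = R*g/v0^2 = 283*9.81/79^2 = 0.444837, theta = arcsin(0.444837)/2 = 13.21°

13.21 degrees


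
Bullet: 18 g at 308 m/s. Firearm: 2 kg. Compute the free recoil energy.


v_r = m_p*v_p/m_gun = 0.018*308/2 = 2.772 m/s, E_r = 0.5*m_gun*v_r^2 = 0.5*2*2.772^2 = 7.684 J

7.684 J


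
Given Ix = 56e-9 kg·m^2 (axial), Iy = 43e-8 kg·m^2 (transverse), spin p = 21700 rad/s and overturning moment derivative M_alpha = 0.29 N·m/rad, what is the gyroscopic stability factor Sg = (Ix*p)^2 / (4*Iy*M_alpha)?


Sg = Ix^2 * p^2 / (4 * Iy * M_alpha) = (56e-9)^2 * 21700^2 / (4 * 43e-8 * 0.29) = 2.961

2.961


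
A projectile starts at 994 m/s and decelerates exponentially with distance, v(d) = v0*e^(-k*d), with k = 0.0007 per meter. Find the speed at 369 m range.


v = v0*exp(-k*d) = 994*exp(-0.0007*369) = 767.7 m/s

767.7 m/s


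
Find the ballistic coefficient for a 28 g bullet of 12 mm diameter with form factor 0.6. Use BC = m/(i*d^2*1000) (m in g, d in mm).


BC = m/(i*d^2*1000) = 28/(0.6 * 12^2 * 1000) = 0.0003241

0.0003241


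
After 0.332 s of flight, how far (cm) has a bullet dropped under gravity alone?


drop = 0.5*g*t^2 = 0.5*9.81*0.332^2 = 0.540649 m ≈ 54.06 cm

54.06 cm


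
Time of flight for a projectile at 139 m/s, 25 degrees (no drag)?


T = 2*v0*sin(theta)/g = 2*139*sin(25°)/9.81 = 11.98 s

11.98 s


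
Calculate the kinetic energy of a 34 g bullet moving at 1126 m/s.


E = 0.5*m*v^2 = 0.5*0.034*1126^2 = 21554 J

21554 J


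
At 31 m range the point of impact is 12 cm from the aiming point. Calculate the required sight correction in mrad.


1 mrad subtends 1 cm per 10 m of range, so adj = error_cm / (dist_m / 10) = 12 / (31/10) = 3.871 mrad

3.871 mrad


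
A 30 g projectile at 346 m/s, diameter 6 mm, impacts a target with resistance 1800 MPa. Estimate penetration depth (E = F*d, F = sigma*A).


A = pi*(d/2)^2 = pi*(6/2)^2 = 28.2743 mm^2
E = 0.5*m*v^2 = 0.5*0.03*346^2 = 1795.74 J
depth = E/(sigma*A) = 1795.74 J / (1800 MPa * 28.2743 mm^2) = 1795.74/(1800 * 28.2743) m = 0.0352841 m ≈ 35.28 mm

35.28 mm


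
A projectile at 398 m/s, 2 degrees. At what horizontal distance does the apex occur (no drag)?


R = v0^2*sin(2*theta)/g = 398^2*sin(2*2°)/9.81 = 1126.37 m
apex_dist = R/2 = 1126.37/2 = 563.2 m

563.2 m


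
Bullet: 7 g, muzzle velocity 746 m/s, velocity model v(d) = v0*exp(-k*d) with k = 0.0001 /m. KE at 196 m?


v = v0*exp(-k*d) = 746*exp(-0.0001*196) = 731.521 m/s
E = 0.5*m*v^2 = 0.5*0.007*731.521^2 = 1873 J

1873 J


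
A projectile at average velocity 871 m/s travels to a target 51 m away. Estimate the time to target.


t = d/v = 51/871 = 0.05855 s

0.05855 s


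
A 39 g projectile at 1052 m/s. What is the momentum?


p = m*v = 0.039*1052 = 41.03 kg·m/s

41.03 kg·m/s


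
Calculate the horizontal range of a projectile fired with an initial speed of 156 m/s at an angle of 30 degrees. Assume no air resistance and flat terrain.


R = v0^2 * sin(2*theta) / g = 156^2 * sin(2*30°) / 9.81 = 2148 m

2148 m


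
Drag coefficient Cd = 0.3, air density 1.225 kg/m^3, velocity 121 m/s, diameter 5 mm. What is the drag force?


A = pi*(d/2)^2 = pi*(5/2000)^2 = 1.96350e-05 m^2
Fd = 0.5*Cd*rho*A*v^2 = 0.5*0.3*1.225*1.96350e-05*121^2 = 0.05282 N

0.05282 N


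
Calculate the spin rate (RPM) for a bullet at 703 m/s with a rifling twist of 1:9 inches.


twist_m = 9*0.0254 = 0.2286 m
spin = v/twist = 703/0.2286 = 3075.241 rev/s
RPM = spin*60 = 3075.241*60 ≈ 184514 RPM

184514 RPM


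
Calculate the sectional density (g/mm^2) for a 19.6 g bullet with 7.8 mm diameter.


SD = m/d^2 = 19.6/7.8^2 = 0.3222 g/mm^2

0.3222 g/mm^2


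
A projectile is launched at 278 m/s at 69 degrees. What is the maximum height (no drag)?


H = (v0*sin(theta))^2 / (2g) = (278*sin(69°))^2 / (2*9.81) = 3433 m

3433 m


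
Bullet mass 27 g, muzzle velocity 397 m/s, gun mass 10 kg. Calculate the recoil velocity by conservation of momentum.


v_recoil = m_p * v_p / m_gun = 0.027 * 397 / 10 = 1.072 m/s

1.072 m/s


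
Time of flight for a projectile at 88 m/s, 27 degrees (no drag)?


T = 2*v0*sin(theta)/g = 2*88*sin(27°)/9.81 = 8.145 s

8.145 s


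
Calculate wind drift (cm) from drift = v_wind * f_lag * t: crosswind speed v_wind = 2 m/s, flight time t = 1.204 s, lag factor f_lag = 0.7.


drift = v_wind * lag * t = 2 * 0.7 * 1.204 = 1.6856 m ≈ 168.6 cm

168.6 cm


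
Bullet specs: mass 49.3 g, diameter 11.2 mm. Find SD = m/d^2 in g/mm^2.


SD = m/d^2 = 49.3/11.2^2 = 0.393 g/mm^2

0.393 g/mm^2


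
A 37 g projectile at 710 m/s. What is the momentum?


p = m*v = 0.037*710 = 26.27 kg·m/s

26.27 kg·m/s


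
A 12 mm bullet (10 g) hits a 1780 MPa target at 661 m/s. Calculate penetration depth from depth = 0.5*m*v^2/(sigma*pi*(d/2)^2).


A = pi*(d/2)^2 = pi*(12/2)^2 = 113.097 mm^2
E = 0.5*m*v^2 = 0.5*0.01*661^2 = 2184.61 J
depth = E/(sigma*A) = 2184.61 J / (1780 MPa * 113.097 mm^2) = 2184.61/(1780 * 113.097) m = 0.0108518 m ≈ 10.85 mm

10.85 mm


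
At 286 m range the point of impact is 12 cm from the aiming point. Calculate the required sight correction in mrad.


1 mrad subtends 1 cm per 10 m of range, so adj = error_cm / (dist_m / 10) = 12 / (286/10) = 0.4196 mrad

0.4196 mrad


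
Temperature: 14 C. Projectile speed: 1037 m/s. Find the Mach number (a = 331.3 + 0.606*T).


a = 331.3 + 0.606*(14) = 339.784 m/s
M = v/a = 1037/339.784 = 3.052

3.052


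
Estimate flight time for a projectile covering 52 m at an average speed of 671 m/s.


t = d/v = 52/671 = 0.0775 s

0.0775 s


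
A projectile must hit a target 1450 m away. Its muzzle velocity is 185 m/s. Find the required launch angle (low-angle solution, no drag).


sin(2*theta) = R*g/v0^2 = 1450*9.81/185^2 = 0.415617, theta = arcsin(0.415617)/2 = 12.28°

12.28 degrees


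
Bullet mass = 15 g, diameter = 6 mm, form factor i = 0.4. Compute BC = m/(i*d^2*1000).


BC = m/(i*d^2*1000) = 15/(0.4 * 6^2 * 1000) = 0.001042

0.001042


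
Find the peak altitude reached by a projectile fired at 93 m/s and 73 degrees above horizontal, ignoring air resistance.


H = (v0*sin(theta))^2 / (2g) = (93*sin(73°))^2 / (2*9.81) = 403.1 m

403.1 m


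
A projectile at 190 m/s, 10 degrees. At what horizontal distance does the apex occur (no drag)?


R = v0^2*sin(2*theta)/g = 190^2*sin(2*10°)/9.81 = 1258.61 m
apex_dist = R/2 = 1258.61/2 = 629.3 m

629.3 m


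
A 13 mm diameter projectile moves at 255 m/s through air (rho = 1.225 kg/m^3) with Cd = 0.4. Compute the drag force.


A = pi*(d/2)^2 = pi*(13/2000)^2 = 1.32732e-04 m^2
Fd = 0.5*Cd*rho*A*v^2 = 0.5*0.4*1.225*1.32732e-04*255^2 = 2.115 N

2.115 N


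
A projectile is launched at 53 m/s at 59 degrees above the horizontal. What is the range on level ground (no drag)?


R = v0^2 * sin(2*theta) / g = 53^2 * sin(2*59°) / 9.81 = 252.8 m

252.8 m


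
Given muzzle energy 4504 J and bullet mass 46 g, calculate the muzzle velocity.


v = sqrt(2*E/m) = sqrt(2*4504/0.046) = 442.5 m/s

442.5 m/s


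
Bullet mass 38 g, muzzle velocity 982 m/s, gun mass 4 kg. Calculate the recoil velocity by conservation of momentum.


v_recoil = m_p * v_p / m_gun = 0.038 * 982 / 4 = 9.329 m/s

9.329 m/s


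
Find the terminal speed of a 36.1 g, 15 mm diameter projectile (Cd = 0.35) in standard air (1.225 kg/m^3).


A = pi*(d/2)^2 = pi*(15/2000)^2 = 1.76715e-04 m^2
vt = sqrt(2mg/(Cd*rho*A)) = sqrt(2*0.0361*9.81/(0.35 * 1.225 * 1.76715e-04)) = 96.69 m/s

96.69 m/s


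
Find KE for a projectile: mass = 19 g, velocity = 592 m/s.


E = 0.5*m*v^2 = 0.5*0.019*592^2 = 3329 J

3329 J


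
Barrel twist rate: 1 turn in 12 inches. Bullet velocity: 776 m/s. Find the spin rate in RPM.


twist_m = 12*0.0254 = 0.3048 m
spin = v/twist = 776/0.3048 = 2545.932 rev/s
RPM = spin*60 = 2545.932*60 ≈ 152756 RPM

152756 RPM


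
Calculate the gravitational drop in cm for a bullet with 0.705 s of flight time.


drop = 0.5*g*t^2 = 0.5*9.81*0.705^2 = 2.43791 m ≈ 243.8 cm

243.8 cm


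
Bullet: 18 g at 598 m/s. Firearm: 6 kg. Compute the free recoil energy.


v_r = m_p*v_p/m_gun = 0.018*598/6 = 1.794 m/s, E_r = 0.5*m_gun*v_r^2 = 0.5*6*1.794^2 = 9.655 J

9.655 J


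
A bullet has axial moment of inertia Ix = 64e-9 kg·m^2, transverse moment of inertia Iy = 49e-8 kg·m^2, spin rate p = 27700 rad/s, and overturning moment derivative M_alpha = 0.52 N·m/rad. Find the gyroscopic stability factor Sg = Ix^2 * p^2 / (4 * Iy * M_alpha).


Sg = Ix^2 * p^2 / (4 * Iy * M_alpha) = (64e-9)^2 * 27700^2 / (4 * 49e-8 * 0.52) = 3.084

3.084


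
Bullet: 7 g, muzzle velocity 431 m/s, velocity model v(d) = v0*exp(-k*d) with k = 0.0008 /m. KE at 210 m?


v = v0*exp(-k*d) = 431*exp(-0.0008*210) = 364.348 m/s
E = 0.5*m*v^2 = 0.5*0.007*364.348^2 = 464.6 J

464.6 J


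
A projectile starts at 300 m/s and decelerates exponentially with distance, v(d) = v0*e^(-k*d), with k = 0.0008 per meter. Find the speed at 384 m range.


v = v0*exp(-k*d) = 300*exp(-0.0008*384) = 220.7 m/s

220.7 m/s


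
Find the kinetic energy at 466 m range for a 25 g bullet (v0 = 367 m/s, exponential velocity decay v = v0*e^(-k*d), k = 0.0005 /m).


v = v0*exp(-k*d) = 367*exp(-0.0005*466) = 290.72 m/s
E = 0.5*m*v^2 = 0.5*0.025*290.72^2 = 1056 J

1056 J


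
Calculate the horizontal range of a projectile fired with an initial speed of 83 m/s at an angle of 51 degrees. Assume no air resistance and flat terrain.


R = v0^2 * sin(2*theta) / g = 83^2 * sin(2*51°) / 9.81 = 686.9 m

686.9 m


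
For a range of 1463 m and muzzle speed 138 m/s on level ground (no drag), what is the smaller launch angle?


sin(2*theta) = R*g/v0^2 = 1463*9.81/138^2 = 0.753625, theta = arcsin(0.753625)/2 = 24.45°

24.45 degrees


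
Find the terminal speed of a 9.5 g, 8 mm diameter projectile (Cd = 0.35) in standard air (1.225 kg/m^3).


A = pi*(d/2)^2 = pi*(8/2000)^2 = 5.02655e-05 m^2
vt = sqrt(2mg/(Cd*rho*A)) = sqrt(2*0.0095*9.81/(0.35 * 1.225 * 5.02655e-05)) = 93 m/s

93 m/s


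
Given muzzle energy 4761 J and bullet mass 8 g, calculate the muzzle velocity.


v = sqrt(2*E/m) = sqrt(2*4761/0.008) = 1091 m/s

1091 m/s


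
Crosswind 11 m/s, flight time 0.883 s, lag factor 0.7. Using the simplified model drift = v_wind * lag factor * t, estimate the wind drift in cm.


drift = v_wind * lag * t = 11 * 0.7 * 0.883 = 6.7991 m ≈ 679.9 cm

679.9 cm


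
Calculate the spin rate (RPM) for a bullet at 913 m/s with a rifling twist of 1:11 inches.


twist_m = 11*0.0254 = 0.2794 m
spin = v/twist = 913/0.2794 = 3267.717 rev/s
RPM = spin*60 = 3267.717*60 ≈ 196063 RPM

196063 RPM


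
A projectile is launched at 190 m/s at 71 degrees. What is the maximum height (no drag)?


H = (v0*sin(theta))^2 / (2g) = (190*sin(71°))^2 / (2*9.81) = 1645 m

1645 m


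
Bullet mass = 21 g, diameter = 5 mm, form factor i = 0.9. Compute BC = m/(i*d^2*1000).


BC = m/(i*d^2*1000) = 21/(0.9 * 5^2 * 1000) = 0.0009333

0.0009333


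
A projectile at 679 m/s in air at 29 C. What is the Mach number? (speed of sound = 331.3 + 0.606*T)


a = 331.3 + 0.606*(29) = 348.874 m/s
M = v/a = 679/348.874 = 1.946

1.946


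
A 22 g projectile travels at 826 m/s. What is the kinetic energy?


E = 0.5*m*v^2 = 0.5*0.022*826^2 = 7505 J

7505 J


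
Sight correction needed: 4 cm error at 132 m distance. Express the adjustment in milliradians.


1 mrad subtends 1 cm per 10 m of range, so adj = error_cm / (dist_m / 10) = 4 / (132/10) = 0.303 mrad

0.303 mrad


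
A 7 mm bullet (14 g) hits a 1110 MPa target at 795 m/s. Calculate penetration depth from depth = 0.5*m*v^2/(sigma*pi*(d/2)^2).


A = pi*(d/2)^2 = pi*(7/2)^2 = 38.4845 mm^2
E = 0.5*m*v^2 = 0.5*0.014*795^2 = 4424.18 J
depth = E/(sigma*A) = 4424.18 J / (1110 MPa * 38.4845 mm^2) = 4424.18/(1110 * 38.4845) m = 0.103567 m ≈ 103.6 mm

103.6 mm


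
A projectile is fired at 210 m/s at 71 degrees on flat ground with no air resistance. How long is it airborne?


T = 2*v0*sin(theta)/g = 2*210*sin(71°)/9.81 = 40.48 s

40.48 s


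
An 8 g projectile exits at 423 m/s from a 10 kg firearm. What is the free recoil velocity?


v_recoil = m_p * v_p / m_gun = 0.008 * 423 / 10 = 0.3384 m/s

0.3384 m/s


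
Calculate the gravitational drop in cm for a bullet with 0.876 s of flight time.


drop = 0.5*g*t^2 = 0.5*9.81*0.876^2 = 3.76398 m ≈ 376.4 cm

376.4 cm


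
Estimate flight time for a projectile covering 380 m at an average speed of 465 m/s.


t = d/v = 380/465 = 0.8172 s

0.8172 s


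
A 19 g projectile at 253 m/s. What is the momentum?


p = m*v = 0.019*253 = 4.807 kg·m/s

4.807 kg·m/s


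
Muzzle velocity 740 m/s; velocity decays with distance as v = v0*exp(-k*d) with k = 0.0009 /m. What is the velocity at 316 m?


v = v0*exp(-k*d) = 740*exp(-0.0009*316) = 556.8 m/s

556.8 m/s


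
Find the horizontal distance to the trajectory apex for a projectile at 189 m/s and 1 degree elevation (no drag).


R = v0^2*sin(2*theta)/g = 189^2*sin(2*1°)/9.81 = 127.079 m
apex_dist = R/2 = 127.079/2 = 63.54 m

63.54 m


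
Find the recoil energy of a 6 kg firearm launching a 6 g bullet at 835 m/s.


v_r = m_p*v_p/m_gun = 0.006*835/6 = 0.835 m/s, E_r = 0.5*m_gun*v_r^2 = 0.5*6*0.835^2 = 2.092 J

2.092 J


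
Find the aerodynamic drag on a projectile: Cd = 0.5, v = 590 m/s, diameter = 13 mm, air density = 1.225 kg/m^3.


A = pi*(d/2)^2 = pi*(13/2000)^2 = 1.32732e-04 m^2
Fd = 0.5*Cd*rho*A*v^2 = 0.5*0.5*1.225*1.32732e-04*590^2 = 14.15 N

14.15 N


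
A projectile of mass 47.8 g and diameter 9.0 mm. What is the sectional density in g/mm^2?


SD = m/d^2 = 47.8/9.0^2 = 0.5901 g/mm^2

0.5901 g/mm^2


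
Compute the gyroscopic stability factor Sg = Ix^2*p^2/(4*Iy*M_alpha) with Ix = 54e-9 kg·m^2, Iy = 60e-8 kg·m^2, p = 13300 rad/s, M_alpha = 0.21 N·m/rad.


Sg = Ix^2 * p^2 / (4 * Iy * M_alpha) = (54e-9)^2 * 13300^2 / (4 * 60e-8 * 0.21) = 1.023

1.023


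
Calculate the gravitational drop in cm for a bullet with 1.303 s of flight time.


drop = 0.5*g*t^2 = 0.5*9.81*1.303^2 = 8.32775 m ≈ 832.8 cm

832.8 cm


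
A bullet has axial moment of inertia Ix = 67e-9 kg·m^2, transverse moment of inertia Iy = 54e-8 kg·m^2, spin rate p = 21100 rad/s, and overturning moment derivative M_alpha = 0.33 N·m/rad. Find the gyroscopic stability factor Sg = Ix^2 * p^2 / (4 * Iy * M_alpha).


Sg = Ix^2 * p^2 / (4 * Iy * M_alpha) = (67e-9)^2 * 21100^2 / (4 * 54e-8 * 0.33) = 2.804

2.804


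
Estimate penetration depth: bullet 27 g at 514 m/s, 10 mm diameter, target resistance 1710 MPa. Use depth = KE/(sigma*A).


A = pi*(d/2)^2 = pi*(10/2)^2 = 78.5398 mm^2
E = 0.5*m*v^2 = 0.5*0.027*514^2 = 3566.65 J
depth = E/(sigma*A) = 3566.65 J / (1710 MPa * 78.5398 mm^2) = 3566.65/(1710 * 78.5398) m = 0.0265567 m ≈ 26.56 mm

26.56 mm


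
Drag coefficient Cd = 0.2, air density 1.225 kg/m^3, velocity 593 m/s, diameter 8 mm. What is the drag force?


A = pi*(d/2)^2 = pi*(8/2000)^2 = 5.02655e-05 m^2
Fd = 0.5*Cd*rho*A*v^2 = 0.5*0.2*1.225*5.02655e-05*593^2 = 2.165 N

2.165 N


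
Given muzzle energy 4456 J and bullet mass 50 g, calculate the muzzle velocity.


v = sqrt(2*E/m) = sqrt(2*4456/0.05) = 422.2 m/s

422.2 m/s


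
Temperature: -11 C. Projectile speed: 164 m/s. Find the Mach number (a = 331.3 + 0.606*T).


a = 331.3 + 0.606*(-11) = 324.634 m/s
M = v/a = 164/324.634 = 0.5052

0.5052


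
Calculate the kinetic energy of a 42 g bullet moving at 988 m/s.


E = 0.5*m*v^2 = 0.5*0.042*988^2 = 20499 J

20499 J


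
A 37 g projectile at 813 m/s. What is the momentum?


p = m*v = 0.037*813 = 30.08 kg·m/s

30.08 kg·m/s


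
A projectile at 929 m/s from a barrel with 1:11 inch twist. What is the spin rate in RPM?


twist_m = 11*0.0254 = 0.2794 m
spin = v/twist = 929/0.2794 = 3324.982 rev/s
RPM = spin*60 = 3324.982*60 ≈ 199499 RPM

199499 RPM


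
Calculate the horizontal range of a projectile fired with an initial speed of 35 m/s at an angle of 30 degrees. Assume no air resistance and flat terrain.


R = v0^2 * sin(2*theta) / g = 35^2 * sin(2*30°) / 9.81 = 108.1 m

108.1 m


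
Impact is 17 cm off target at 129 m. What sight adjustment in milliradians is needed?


1 mrad subtends 1 cm per 10 m of range, so adj = error_cm / (dist_m / 10) = 17 / (129/10) = 1.318 mrad

1.318 mrad


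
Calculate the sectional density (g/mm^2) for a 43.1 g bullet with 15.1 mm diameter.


SD = m/d^2 = 43.1/15.1^2 = 0.189 g/mm^2

0.189 g/mm^2


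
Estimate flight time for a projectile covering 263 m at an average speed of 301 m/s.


t = d/v = 263/301 = 0.8738 s

0.8738 s


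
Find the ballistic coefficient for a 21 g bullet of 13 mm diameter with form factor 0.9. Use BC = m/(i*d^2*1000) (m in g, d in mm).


BC = m/(i*d^2*1000) = 21/(0.9 * 13^2 * 1000) = 0.0001381

0.0001381


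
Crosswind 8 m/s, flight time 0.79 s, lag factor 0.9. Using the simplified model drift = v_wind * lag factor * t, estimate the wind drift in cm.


drift = v_wind * lag * t = 8 * 0.9 * 0.79 = 5.688 m ≈ 568.8 cm

568.8 cm


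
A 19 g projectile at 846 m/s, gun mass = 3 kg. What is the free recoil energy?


v_r = m_p*v_p/m_gun = 0.019*846/3 = 5.358 m/s, E_r = 0.5*m_gun*v_r^2 = 0.5*3*5.358^2 = 43.06 J

43.06 J


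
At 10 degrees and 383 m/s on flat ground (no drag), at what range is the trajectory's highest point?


R = v0^2*sin(2*theta)/g = 383^2*sin(2*10°)/9.81 = 5114.23 m
apex_dist = R/2 = 5114.23/2 = 2557 m

2557 m


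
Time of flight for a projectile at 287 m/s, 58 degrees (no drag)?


T = 2*v0*sin(theta)/g = 2*287*sin(58°)/9.81 = 49.62 s

49.62 s


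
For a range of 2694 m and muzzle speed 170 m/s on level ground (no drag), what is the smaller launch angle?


sin(2*theta) = R*g/v0^2 = 2694*9.81/170^2 = 0.914469, theta = arcsin(0.914469)/2 = 33.07°

33.07 degrees


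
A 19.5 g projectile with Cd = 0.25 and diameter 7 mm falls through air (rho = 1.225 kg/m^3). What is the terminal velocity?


A = pi*(d/2)^2 = pi*(7/2000)^2 = 3.84845e-05 m^2
vt = sqrt(2mg/(Cd*rho*A)) = sqrt(2*0.0195*9.81/(0.25 * 1.225 * 3.84845e-05)) = 180.2 m/s

180.2 m/s


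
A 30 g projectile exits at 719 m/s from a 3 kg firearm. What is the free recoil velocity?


v_recoil = m_p * v_p / m_gun = 0.03 * 719 / 3 = 7.19 m/s

7.19 m/s


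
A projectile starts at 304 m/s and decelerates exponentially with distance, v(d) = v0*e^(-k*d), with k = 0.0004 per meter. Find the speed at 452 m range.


v = v0*exp(-k*d) = 304*exp(-0.0004*452) = 253.7 m/s

253.7 m/s


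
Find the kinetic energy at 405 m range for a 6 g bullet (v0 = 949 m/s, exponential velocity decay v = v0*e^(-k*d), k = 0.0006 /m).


v = v0*exp(-k*d) = 949*exp(-0.0006*405) = 744.274 m/s
E = 0.5*m*v^2 = 0.5*0.006*744.274^2 = 1662 J

1662 J


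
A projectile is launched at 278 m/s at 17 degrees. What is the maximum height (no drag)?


H = (v0*sin(theta))^2 / (2g) = (278*sin(17°))^2 / (2*9.81) = 336.7 m

336.7 m


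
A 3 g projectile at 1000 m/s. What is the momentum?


p = m*v = 0.003*1000 = 3 kg·m/s

3 kg·m/s


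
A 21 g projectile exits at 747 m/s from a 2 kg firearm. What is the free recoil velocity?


v_recoil = m_p * v_p / m_gun = 0.021 * 747 / 2 = 7.844 m/s

7.844 m/s


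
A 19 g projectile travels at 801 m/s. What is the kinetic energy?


E = 0.5*m*v^2 = 0.5*0.019*801^2 = 6095 J

6095 J


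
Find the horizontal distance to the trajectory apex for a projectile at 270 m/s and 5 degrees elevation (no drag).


R = v0^2*sin(2*theta)/g = 270^2*sin(2*5°)/9.81 = 1290.41 m
apex_dist = R/2 = 1290.41/2 = 645.2 m

645.2 m


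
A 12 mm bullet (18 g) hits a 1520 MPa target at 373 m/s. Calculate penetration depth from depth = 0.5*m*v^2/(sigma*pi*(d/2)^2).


A = pi*(d/2)^2 = pi*(12/2)^2 = 113.097 mm^2
E = 0.5*m*v^2 = 0.5*0.018*373^2 = 1252.16 J
depth = E/(sigma*A) = 1252.16 J / (1520 MPa * 113.097 mm^2) = 1252.16/(1520 * 113.097) m = 0.0072839 m ≈ 7.284 mm

7.284 mm


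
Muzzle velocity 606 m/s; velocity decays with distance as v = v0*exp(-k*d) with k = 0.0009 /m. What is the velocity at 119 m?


v = v0*exp(-k*d) = 606*exp(-0.0009*119) = 544.5 m/s

544.5 m/s


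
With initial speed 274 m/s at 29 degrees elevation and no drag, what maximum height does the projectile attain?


H = (v0*sin(theta))^2 / (2g) = (274*sin(29°))^2 / (2*9.81) = 899.4 m

899.4 m


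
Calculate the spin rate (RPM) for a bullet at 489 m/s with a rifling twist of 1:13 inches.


twist_m = 13*0.0254 = 0.3302 m
spin = v/twist = 489/0.3302 = 1480.921 rev/s
RPM = spin*60 = 1480.921*60 ≈ 88855 RPM

88855 RPM


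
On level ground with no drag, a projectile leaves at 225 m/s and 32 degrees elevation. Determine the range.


R = v0^2 * sin(2*theta) / g = 225^2 * sin(2*32°) / 9.81 = 4638 m

4638 m


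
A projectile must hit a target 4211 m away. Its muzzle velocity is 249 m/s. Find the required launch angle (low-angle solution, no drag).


sin(2*theta) = R*g/v0^2 = 4211*9.81/249^2 = 0.666278, theta = arcsin(0.666278)/2 = 20.89°

20.89 degrees


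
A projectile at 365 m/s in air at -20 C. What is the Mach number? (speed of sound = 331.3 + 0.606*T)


a = 331.3 + 0.606*(-20) = 319.18 m/s
M = v/a = 365/319.18 = 1.144

1.144


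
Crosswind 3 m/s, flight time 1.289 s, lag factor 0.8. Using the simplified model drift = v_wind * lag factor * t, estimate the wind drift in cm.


drift = v_wind * lag * t = 3 * 0.8 * 1.289 = 3.0936 m ≈ 309.4 cm

309.4 cm


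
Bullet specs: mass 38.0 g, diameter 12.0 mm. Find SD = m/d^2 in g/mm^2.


SD = m/d^2 = 38.0/12.0^2 = 0.2639 g/mm^2

0.2639 g/mm^2


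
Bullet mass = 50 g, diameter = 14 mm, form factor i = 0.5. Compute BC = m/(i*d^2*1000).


BC = m/(i*d^2*1000) = 50/(0.5 * 14^2 * 1000) = 0.0005102

0.0005102


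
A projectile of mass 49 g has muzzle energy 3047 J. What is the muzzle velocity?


v = sqrt(2*E/m) = sqrt(2*3047/0.049) = 352.7 m/s

352.7 m/s
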